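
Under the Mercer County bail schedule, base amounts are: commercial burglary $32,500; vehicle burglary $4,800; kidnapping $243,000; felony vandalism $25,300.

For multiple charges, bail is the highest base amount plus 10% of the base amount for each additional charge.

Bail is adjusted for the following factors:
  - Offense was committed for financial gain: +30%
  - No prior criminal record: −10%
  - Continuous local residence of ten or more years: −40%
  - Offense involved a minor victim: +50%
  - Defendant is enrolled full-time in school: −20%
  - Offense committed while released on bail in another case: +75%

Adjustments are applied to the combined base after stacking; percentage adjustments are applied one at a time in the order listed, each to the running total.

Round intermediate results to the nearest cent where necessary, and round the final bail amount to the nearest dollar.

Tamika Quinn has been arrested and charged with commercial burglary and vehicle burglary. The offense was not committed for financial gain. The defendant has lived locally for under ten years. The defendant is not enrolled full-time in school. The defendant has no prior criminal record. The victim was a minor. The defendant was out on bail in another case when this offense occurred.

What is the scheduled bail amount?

$77,915

Base amounts from the schedule: commercial burglary $32,500; vehicle burglary $4,800.
Stacking rule: highest base plus 10% of each additional charge. Highest is commercial burglary at $32,500. Additional: $4,800 × 10% = $480. Combined base = $32,500 + $480 = $32,980.
No prior criminal record (−10%): $32,980 × 0.9 = $29,682.
Offense involved a minor victim (+50%): $29,682 × 1.5 = $44,523.
Offense committed while released on bail in another case (+75%): $44,523 × 1.75 = $77,915.25.
Rounded to the nearest dollar: $77,915.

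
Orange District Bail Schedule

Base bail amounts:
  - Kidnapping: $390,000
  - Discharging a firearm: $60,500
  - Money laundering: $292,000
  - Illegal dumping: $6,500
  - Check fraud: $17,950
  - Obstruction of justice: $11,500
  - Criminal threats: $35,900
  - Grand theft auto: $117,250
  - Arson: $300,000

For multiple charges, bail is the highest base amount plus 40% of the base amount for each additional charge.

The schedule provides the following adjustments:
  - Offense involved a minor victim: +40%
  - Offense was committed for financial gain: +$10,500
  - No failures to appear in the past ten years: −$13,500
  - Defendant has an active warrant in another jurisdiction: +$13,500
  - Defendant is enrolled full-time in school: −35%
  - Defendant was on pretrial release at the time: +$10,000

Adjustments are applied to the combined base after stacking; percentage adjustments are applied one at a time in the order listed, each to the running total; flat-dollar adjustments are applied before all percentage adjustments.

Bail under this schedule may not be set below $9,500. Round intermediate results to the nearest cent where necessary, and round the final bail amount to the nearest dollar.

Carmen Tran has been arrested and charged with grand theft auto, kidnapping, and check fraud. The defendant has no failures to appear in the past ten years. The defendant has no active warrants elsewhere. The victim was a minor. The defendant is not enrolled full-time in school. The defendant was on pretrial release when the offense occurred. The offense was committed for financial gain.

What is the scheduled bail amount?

Base amounts from the schedule: grand theft auto $117,250; kidnapping $390,000; check fraud $17,950.
Stacking rule: highest base plus 40% of each additional charge. Highest is kidnapping at $390,000. Additional: $117,250 × 40% = $46,900; $17,950 × 40% = $7,180. Combined base = $390,000 + $54,080 = $444,080.
Offense was committed for financial gain (+$10,500 flat): $444,080 + $10,500 = $454,580.
No failures to appear in the past ten years (−$13,500 flat): $454,580 − $13,500 = $441,080.
Defendant was on pretrial release at the time (+$10,000 flat): $441,080 + $10,000 = $451,080.
Offense involved a minor victim (+40%): $451,080 × 1.4 = $631,512.
$631,512 is at or above the $9,500 minimum.

$631,512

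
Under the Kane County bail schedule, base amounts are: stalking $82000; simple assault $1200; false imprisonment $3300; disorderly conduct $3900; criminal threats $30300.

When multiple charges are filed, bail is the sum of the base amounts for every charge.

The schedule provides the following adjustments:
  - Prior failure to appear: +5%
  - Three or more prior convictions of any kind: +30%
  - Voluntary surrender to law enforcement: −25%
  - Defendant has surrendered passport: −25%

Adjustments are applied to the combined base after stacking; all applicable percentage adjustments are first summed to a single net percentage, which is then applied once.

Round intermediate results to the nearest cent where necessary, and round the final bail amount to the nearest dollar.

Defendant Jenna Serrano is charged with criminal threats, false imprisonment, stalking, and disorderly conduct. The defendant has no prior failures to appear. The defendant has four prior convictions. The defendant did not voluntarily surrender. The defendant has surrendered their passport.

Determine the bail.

$125475

Base amounts from the schedule: criminal threats $30300; false imprisonment $3300; stalking $82000; disorderly conduct $3900.
Stacking rule: sum of all bases. $30300 + $3300 + $82000 + $3900 = $119500.
Net percentage adjustment: +30% −25% = +5%. $119500 × 1.05 = $125475.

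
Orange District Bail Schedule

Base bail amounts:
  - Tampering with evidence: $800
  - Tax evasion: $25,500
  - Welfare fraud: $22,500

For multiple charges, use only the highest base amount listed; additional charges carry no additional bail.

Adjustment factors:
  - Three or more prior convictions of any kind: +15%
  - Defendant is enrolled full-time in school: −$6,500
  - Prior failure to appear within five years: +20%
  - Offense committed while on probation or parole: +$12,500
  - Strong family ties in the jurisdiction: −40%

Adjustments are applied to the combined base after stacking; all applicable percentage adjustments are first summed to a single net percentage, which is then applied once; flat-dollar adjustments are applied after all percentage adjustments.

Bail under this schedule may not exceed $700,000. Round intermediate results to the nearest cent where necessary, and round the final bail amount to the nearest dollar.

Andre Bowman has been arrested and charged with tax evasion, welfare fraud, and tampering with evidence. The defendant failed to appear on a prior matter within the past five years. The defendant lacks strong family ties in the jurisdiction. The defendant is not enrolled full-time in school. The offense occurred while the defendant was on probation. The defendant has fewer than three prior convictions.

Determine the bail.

$43,100

Base amounts from the schedule: tax evasion $25,500; welfare fraud $22,500; tampering with evidence $800.
Stacking rule: use the highest base only. Highest is tax evasion at $25,500. Combined base = $25,500.
Prior failure to appear within five years (+20%): $25,500 × 1.2 = $30,600.
Offense committed while on probation or parole (+$12,500 flat): $30,600 + $12,500 = $43,100.
$43,100 is within the $700,000 maximum.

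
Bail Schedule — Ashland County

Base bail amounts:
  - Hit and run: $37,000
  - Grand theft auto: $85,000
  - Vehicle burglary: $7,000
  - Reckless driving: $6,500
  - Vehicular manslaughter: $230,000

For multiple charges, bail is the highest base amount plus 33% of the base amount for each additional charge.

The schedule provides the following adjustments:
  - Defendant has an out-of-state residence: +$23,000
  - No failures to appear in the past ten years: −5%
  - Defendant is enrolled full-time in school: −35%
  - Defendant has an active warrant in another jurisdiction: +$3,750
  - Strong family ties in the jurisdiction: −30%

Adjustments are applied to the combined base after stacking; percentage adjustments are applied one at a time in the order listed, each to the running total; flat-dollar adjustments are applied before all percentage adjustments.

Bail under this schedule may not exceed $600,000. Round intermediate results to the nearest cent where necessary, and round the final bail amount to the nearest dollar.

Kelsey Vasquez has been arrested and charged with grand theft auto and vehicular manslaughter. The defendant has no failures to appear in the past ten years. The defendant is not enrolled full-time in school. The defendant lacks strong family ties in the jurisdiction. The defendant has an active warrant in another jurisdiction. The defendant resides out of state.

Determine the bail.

$270,560

Base amounts from the schedule: grand theft auto $85,000; vehicular manslaughter $230,000.
Stacking rule: highest base plus 33% of each additional charge. Highest is vehicular manslaughter at $230,000. Additional: $85,000 × 33% = $28,050. Combined base = $230,000 + $28,050 = $258,050.
Defendant has an out-of-state residence (+$23,000 flat): $258,050 + $23,000 = $281,050.
Defendant has an active warrant in another jurisdiction (+$3,750 flat): $281,050 + $3,750 = $284,800.
No failures to appear in the past ten years (−5%): $284,800 × 0.95 = $270,560.
$270,560 is within the $600,000 maximum.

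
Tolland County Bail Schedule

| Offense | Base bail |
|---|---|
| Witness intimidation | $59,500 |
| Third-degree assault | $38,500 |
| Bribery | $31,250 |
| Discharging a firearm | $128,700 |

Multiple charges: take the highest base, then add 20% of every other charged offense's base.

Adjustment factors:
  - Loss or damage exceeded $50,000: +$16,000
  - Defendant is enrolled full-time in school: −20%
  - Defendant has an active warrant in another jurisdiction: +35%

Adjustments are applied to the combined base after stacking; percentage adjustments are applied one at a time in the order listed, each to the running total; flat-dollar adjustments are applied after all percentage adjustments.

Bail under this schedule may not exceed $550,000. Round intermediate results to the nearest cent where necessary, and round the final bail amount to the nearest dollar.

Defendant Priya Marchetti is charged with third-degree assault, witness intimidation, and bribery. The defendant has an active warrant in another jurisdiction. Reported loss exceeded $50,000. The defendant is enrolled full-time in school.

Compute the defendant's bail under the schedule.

$95,326

Base amounts from the schedule: third-degree assault $38,500; witness intimidation $59,500; bribery $31,250.
Stacking rule: highest base plus 20% of each additional charge. Highest is witness intimidation at $59,500. Additional: $38,500 × 20% = $7,700; $31,250 × 20% = $6,250. Combined base = $59,500 + $13,950 = $73,450.
Defendant is enrolled full-time in school (−20%): $73,450 × 0.8 = $58,760.
Defendant has an active warrant in another jurisdiction (+35%): $58,760 × 1.35 = $79,326.
Loss or damage exceeded $50,000 (+$16,000 flat): $79,326 + $16,000 = $95,326.
$95,326 is within the $550,000 maximum.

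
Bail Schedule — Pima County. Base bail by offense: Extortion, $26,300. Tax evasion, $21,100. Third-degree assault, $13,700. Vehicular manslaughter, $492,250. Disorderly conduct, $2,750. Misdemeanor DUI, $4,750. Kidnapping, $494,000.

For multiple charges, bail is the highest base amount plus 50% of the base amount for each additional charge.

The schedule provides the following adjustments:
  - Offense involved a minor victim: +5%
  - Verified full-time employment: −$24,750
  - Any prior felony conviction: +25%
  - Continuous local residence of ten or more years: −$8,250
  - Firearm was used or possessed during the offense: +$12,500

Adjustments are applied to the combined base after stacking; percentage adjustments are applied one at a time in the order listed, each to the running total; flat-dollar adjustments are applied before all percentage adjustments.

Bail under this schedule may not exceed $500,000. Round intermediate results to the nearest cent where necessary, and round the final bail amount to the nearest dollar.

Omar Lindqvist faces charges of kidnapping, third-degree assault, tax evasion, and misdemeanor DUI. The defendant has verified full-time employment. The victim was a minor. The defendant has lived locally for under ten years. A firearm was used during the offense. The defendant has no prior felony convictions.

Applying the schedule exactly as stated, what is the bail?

$500,000

Base amounts from the schedule: kidnapping $494,000; third-degree assault $13,700; tax evasion $21,100; misdemeanor DUI $4,750.
Stacking rule: highest base plus 50% of each additional charge. Highest is kidnapping at $494,000. Additional: $13,700 × 50% = $6,850; $21,100 × 50% = $10,550; $4,750 × 50% = $2,375. Combined base = $494,000 + $19,775 = $513,775.
Verified full-time employment (−$24,750 flat): $513,775 − $24,750 = $489,025.
Firearm was used or possessed during the offense (+$12,500 flat): $489,025 + $12,500 = $501,525.
Offense involved a minor victim (+5%): $501,525 × 1.05 = $526,601.25.
Result $526,601.25 exceeds the maximum of $500,000; bail is capped at $500,000.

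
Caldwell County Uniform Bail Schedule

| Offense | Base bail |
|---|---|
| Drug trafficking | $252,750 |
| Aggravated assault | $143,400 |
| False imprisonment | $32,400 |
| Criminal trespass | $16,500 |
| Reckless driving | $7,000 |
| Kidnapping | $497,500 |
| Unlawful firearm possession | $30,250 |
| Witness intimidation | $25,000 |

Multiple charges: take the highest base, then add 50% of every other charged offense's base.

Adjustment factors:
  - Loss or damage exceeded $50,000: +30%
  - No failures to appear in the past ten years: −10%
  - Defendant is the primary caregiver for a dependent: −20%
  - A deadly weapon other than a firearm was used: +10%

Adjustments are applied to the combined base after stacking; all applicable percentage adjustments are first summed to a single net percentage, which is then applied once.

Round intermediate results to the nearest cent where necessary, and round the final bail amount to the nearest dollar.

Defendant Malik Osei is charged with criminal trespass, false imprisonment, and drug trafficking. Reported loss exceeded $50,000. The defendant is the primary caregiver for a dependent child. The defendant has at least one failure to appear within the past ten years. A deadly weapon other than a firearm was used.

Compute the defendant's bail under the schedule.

$332,640

Base amounts from the schedule: criminal trespass $16,500; false imprisonment $32,400; drug trafficking $252,750.
Stacking rule: highest base plus 50% of each additional charge. Highest is drug trafficking at $252,750. Additional: $16,500 × 50% = $8,250; $32,400 × 50% = $16,200. Combined base = $252,750 + $24,450 = $277,200.
Net percentage adjustment: +30% −20% +10% = +20%. $277,200 × 1.2 = $332,640.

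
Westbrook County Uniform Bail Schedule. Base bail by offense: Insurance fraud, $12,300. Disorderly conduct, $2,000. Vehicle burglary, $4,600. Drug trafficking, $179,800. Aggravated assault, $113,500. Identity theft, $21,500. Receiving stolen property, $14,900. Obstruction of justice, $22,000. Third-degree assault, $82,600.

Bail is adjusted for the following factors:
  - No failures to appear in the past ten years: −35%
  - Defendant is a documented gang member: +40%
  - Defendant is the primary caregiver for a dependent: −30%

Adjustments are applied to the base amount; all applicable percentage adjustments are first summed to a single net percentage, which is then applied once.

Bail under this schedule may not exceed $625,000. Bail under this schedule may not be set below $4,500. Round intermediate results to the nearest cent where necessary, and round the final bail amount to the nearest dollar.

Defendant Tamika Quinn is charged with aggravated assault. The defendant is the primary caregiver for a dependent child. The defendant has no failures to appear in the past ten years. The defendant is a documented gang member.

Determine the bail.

Base amounts from the schedule: aggravated assault $113,500.
Single charge. Combined base = $113,500.
Net percentage adjustment: −35% +40% −30% = −25%. $113,500 × 0.75 = $85,125.
$85,125 is within the $625,000 maximum.
$85,125 is at or above the $4,500 minimum.

$85,125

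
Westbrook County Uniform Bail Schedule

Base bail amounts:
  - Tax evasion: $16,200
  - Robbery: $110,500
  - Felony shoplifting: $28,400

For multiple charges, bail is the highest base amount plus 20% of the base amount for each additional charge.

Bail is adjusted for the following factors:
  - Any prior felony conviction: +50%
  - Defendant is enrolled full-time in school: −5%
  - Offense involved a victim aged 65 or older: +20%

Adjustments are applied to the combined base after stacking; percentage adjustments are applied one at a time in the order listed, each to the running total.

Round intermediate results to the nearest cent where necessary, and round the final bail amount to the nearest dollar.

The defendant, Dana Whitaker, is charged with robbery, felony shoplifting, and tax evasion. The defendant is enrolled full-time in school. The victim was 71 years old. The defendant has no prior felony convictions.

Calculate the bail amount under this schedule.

Base amounts from the schedule: robbery $110,500; felony shoplifting $28,400; tax evasion $16,200.
Stacking rule: highest base plus 20% of each additional charge. Highest is robbery at $110,500. Additional: $28,400 × 20% = $5,680; $16,200 × 20% = $3,240. Combined base = $110,500 + $8,920 = $119,420.
Defendant is enrolled full-time in school (−5%): $119,420 × 0.95 = $113,449.
Offense involved a victim aged 65 or older (+20%): $113,449 × 1.2 = $136,138.80.
Rounded to the nearest dollar: $136,139.

$136,139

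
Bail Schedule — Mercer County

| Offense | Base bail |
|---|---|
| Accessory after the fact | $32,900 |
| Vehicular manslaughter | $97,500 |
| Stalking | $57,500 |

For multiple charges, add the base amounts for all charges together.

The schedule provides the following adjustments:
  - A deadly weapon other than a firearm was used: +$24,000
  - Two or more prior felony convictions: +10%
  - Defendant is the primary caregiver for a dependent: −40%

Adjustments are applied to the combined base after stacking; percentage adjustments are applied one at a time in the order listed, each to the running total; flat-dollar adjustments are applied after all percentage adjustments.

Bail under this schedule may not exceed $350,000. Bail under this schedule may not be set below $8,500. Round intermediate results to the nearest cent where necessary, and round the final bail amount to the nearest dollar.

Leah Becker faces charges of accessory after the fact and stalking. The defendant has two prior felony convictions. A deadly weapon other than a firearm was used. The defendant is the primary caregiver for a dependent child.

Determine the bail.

Base amounts from the schedule: accessory after the fact $32,900; stalking $57,500.
Stacking rule: sum of all bases. $32,900 + $57,500 = $90,400.
Two or more prior felony convictions (+10%): $90,400 × 1.1 = $99,440.
Defendant is the primary caregiver for a dependent (−40%): $99,440 × 0.6 = $59,664.
A deadly weapon other than a firearm was used (+$24,000 flat): $59,664 + $24,000 = $83,664.
$83,664 is within the $350,000 maximum.
$83,664 is at or above the $8,500 minimum.

$83,664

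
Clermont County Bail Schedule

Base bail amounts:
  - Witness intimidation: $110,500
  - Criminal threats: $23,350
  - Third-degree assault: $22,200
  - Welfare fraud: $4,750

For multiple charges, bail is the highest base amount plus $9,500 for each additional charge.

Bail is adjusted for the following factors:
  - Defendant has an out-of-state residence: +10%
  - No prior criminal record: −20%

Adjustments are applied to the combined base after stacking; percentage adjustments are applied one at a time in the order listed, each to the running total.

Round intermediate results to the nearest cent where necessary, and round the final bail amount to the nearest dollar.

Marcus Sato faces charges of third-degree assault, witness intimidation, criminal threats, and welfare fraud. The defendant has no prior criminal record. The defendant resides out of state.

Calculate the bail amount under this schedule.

Base amounts from the schedule: third-degree assault $22,200; witness intimidation $110,500; criminal threats $23,350; welfare fraud $4,750.
Stacking rule: highest base plus $9,500 per additional charge. Highest is witness intimidation at $110,500; 3 additional charges → +$28,500. Combined base = $139,000.
Defendant has an out-of-state residence (+10%): $139,000 × 1.1 = $152,900.
No prior criminal record (−20%): $152,900 × 0.8 = $122,320.

$122,320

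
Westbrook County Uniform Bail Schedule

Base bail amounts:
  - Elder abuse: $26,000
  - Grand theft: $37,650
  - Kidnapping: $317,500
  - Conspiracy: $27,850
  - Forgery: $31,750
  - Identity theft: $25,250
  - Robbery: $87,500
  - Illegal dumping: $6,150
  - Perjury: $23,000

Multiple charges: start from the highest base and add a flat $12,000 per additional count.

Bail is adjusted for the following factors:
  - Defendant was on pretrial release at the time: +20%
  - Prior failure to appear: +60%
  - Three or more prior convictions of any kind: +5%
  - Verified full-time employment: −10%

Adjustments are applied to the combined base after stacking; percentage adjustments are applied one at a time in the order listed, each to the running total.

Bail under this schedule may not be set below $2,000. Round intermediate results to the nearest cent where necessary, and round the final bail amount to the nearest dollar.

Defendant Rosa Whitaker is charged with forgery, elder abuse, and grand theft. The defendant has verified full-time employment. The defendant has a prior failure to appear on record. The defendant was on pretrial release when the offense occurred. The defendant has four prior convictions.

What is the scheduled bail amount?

Base amounts from the schedule: forgery $31,750; elder abuse $26,000; grand theft $37,650.
Stacking rule: highest base plus $12,000 per additional charge. Highest is grand theft at $37,650; 2 additional charges → +$24,000. Combined base = $61,650.
Defendant was on pretrial release at the time (+20%): $61,650 × 1.2 = $73,980.
Prior failure to appear (+60%): $73,980 × 1.6 = $118,368.
Three or more prior convictions of any kind (+5%): $118,368 × 1.05 = $124,286.40.
Verified full-time employment (−10%): $124,286.40 × 0.9 = $111,857.76.
$111,857.76 is at or above the $2,000 minimum.
Rounded to the nearest dollar: $111,858.

$111,858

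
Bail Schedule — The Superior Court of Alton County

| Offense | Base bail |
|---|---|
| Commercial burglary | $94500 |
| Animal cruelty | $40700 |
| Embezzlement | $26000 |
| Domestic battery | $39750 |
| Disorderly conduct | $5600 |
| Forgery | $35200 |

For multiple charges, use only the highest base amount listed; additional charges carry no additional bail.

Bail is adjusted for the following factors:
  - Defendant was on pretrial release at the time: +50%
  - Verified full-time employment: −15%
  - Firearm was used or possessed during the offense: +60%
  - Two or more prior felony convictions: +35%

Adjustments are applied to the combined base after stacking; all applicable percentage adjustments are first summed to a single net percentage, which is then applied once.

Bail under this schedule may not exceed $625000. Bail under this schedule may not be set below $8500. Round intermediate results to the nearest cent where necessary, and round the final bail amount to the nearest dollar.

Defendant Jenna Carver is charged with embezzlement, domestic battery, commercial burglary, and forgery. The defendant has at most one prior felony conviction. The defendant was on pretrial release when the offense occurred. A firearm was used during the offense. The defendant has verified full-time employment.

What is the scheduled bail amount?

$184275

Base amounts from the schedule: embezzlement $26000; domestic battery $39750; commercial burglary $94500; forgery $35200.
Stacking rule: use the highest base only. Highest is commercial burglary at $94500. Combined base = $94500.
Net percentage adjustment: +50% −15% +60% = +95%. $94500 × 1.95 = $184275.
$184275 is within the $625000 maximum.
$184275 is at or above the $8500 minimum.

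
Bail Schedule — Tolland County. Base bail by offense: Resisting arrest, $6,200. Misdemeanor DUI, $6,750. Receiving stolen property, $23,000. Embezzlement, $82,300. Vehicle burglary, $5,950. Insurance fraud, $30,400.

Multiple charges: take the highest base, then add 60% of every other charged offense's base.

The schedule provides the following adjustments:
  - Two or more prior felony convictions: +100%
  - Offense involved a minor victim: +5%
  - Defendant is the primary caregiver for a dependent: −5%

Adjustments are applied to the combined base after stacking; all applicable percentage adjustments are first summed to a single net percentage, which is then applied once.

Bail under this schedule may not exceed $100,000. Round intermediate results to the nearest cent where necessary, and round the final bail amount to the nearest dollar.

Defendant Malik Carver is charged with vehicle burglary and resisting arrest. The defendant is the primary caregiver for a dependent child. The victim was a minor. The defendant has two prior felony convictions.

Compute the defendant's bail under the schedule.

$19,540

Base amounts from the schedule: vehicle burglary $5,950; resisting arrest $6,200.
Stacking rule: highest base plus 60% of each additional charge. Highest is resisting arrest at $6,200. Additional: $5,950 × 60% = $3,570. Combined base = $6,200 + $3,570 = $9,770.
Net percentage adjustment: +100% +5% −5% = +100%. $9,770 × 2 = $19,540.
$19,540 is within the $100,000 maximum.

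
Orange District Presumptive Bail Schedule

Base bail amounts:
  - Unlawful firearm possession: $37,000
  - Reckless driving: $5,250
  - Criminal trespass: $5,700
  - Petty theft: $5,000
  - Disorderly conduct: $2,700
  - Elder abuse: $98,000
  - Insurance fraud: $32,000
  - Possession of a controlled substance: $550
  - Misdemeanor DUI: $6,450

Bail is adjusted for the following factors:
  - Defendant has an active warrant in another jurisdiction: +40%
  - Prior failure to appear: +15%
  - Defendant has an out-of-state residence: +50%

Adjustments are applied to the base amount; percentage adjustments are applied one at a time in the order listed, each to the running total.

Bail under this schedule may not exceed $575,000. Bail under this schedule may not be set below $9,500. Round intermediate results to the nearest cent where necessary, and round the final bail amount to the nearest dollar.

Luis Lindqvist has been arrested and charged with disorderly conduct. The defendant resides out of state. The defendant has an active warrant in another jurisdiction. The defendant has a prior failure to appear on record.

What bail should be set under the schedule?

$9,500

Base amounts from the schedule: disorderly conduct $2,700.
Single charge. Combined base = $2,700.
Defendant has an active warrant in another jurisdiction (+40%): $2,700 × 1.4 = $3,780.
Prior failure to appear (+15%): $3,780 × 1.15 = $4,347.
Defendant has an out-of-state residence (+50%): $4,347 × 1.5 = $6,520.50.
$6,520.50 is within the $575,000 maximum.
Result $6,520.50 is below the minimum of $9,500; bail is set at the minimum $9,500.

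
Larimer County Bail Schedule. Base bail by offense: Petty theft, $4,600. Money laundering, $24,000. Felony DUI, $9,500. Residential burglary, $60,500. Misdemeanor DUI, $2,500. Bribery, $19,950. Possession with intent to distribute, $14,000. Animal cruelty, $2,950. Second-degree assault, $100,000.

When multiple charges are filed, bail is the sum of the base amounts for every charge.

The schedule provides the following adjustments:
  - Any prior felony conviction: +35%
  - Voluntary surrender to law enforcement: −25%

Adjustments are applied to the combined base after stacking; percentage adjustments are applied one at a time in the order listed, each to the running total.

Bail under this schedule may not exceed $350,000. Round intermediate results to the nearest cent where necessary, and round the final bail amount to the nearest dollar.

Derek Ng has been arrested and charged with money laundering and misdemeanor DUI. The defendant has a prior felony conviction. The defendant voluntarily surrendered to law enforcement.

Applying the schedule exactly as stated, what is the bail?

$26,831

Base amounts from the schedule: money laundering $24,000; misdemeanor DUI $2,500.
Stacking rule: sum of all bases. $24,000 + $2,500 = $26,500.
Any prior felony conviction (+35%): $26,500 × 1.35 = $35,775.
Voluntary surrender to law enforcement (−25%): $35,775 × 0.75 = $26,831.25.
$26,831.25 is within the $350,000 maximum.
Rounded to the nearest dollar: $26,831.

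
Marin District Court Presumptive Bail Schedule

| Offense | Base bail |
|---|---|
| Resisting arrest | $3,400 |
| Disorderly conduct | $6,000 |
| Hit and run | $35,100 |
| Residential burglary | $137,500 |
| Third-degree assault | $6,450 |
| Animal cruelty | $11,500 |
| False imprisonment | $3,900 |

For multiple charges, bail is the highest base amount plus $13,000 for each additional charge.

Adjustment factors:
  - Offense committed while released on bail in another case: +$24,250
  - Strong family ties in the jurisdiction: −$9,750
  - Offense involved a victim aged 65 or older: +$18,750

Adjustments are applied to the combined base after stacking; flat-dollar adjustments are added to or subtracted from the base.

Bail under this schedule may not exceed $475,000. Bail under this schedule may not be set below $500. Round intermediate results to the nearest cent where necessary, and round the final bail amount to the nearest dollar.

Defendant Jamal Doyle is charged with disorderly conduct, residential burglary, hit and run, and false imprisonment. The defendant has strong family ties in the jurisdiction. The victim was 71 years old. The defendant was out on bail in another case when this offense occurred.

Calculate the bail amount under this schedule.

Base amounts from the schedule: disorderly conduct $6,000; residential burglary $137,500; hit and run $35,100; false imprisonment $3,900.
Stacking rule: highest base plus $13,000 per additional charge. Highest is residential burglary at $137,500; 3 additional charges → +$39,000. Combined base = $176,500.
Offense committed while released on bail in another case (+$24,250 flat): $176,500 + $24,250 = $200,750.
Strong family ties in the jurisdiction (−$9,750 flat): $200,750 − $9,750 = $191,000.
Offense involved a victim aged 65 or older (+$18,750 flat): $191,000 + $18,750 = $209,750.
$209,750 is within the $475,000 maximum.
$209,750 is at or above the $500 minimum.

$209,750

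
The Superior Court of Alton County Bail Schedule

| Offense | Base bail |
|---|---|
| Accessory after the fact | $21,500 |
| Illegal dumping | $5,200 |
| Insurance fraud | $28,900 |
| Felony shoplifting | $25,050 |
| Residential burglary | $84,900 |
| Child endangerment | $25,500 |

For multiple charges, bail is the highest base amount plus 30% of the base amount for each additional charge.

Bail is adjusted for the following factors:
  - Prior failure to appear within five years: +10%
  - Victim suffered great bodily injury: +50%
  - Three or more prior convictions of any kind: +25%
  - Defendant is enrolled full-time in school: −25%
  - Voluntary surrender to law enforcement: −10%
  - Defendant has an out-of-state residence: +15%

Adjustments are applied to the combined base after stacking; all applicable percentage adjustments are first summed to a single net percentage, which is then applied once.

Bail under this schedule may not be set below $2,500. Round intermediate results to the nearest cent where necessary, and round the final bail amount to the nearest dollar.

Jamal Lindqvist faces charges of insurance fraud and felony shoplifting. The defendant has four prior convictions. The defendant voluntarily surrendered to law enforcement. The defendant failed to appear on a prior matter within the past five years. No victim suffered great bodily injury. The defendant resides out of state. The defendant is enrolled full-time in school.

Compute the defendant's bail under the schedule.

$41,877

Base amounts from the schedule: insurance fraud $28,900; felony shoplifting $25,050.
Stacking rule: highest base plus 30% of each additional charge. Highest is insurance fraud at $28,900. Additional: $25,050 × 30% = $7,515. Combined base = $28,900 + $7,515 = $36,415.
Net percentage adjustment: +10% +25% −25% −10% +15% = +15%. $36,415 × 1.15 = $41,877.25.
$41,877.25 is at or above the $2,500 minimum.
Rounded to the nearest dollar: $41,877.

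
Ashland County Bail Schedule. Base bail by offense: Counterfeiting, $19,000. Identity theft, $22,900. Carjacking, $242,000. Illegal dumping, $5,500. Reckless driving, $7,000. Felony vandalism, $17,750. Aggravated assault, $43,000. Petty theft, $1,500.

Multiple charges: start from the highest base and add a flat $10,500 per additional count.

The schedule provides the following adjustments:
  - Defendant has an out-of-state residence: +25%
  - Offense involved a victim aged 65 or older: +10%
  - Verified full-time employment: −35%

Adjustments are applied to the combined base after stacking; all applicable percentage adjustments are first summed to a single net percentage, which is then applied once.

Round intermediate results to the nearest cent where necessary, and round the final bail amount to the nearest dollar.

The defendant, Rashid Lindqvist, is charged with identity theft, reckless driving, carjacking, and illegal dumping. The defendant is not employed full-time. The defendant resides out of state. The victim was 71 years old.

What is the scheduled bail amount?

Base amounts from the schedule: identity theft $22,900; reckless driving $7,000; carjacking $242,000; illegal dumping $5,500.
Stacking rule: highest base plus $10,500 per additional charge. Highest is carjacking at $242,000; 3 additional charges → +$31,500. Combined base = $273,500.
Net percentage adjustment: +25% +10% = +35%. $273,500 × 1.35 = $369,225.

$369,225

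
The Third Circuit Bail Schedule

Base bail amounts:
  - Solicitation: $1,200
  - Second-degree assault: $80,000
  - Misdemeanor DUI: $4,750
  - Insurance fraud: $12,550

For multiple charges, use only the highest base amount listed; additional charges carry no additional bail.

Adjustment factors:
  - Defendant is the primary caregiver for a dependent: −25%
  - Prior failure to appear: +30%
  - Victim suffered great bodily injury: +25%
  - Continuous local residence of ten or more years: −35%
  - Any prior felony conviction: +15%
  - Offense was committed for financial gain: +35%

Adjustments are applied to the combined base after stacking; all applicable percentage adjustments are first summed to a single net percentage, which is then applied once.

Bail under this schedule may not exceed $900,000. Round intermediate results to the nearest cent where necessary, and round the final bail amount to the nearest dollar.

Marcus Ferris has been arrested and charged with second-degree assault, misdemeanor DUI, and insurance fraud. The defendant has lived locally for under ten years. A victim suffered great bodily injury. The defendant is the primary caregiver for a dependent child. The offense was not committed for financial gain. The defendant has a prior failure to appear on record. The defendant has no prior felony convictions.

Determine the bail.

$104,000

Base amounts from the schedule: second-degree assault $80,000; misdemeanor DUI $4,750; insurance fraud $12,550.
Stacking rule: use the highest base only. Highest is second-degree assault at $80,000. Combined base = $80,000.
Net percentage adjustment: −25% +30% +25% = +30%. $80,000 × 1.3 = $104,000.
$104,000 is within the $900,000 maximum.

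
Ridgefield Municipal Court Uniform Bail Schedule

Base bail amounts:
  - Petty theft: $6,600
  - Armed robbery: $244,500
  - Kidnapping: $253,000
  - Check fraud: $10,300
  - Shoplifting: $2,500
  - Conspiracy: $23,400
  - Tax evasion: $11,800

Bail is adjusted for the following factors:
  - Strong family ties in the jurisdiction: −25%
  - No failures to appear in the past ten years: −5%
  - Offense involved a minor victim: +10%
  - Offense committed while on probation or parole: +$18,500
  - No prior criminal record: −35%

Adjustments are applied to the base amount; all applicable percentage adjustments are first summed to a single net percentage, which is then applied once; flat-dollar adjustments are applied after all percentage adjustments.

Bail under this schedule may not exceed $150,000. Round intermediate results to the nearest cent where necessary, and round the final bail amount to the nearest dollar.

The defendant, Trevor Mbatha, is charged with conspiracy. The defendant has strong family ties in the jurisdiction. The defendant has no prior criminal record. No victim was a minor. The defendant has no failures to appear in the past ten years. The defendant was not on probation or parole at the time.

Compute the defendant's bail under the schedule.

Base amounts from the schedule: conspiracy $23,400.
Single charge. Combined base = $23,400.
Net percentage adjustment: −25% −5% −35% = −65%. $23,400 × 0.35 = $8,190.
$8,190 is within the $150,000 maximum.

$8,190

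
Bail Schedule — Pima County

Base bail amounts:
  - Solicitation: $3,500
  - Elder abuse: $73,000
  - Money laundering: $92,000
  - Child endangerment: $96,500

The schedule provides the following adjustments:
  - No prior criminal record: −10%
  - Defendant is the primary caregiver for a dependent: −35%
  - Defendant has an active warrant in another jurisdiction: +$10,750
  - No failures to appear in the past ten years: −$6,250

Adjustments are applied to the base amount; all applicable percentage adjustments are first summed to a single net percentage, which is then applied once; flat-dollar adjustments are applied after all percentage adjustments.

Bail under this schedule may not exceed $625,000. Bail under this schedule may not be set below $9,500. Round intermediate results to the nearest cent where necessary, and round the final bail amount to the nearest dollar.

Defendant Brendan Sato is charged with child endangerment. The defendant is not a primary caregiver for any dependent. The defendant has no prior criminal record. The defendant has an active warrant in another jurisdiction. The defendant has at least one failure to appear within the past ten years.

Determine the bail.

Base amounts from the schedule: child endangerment $96,500.
Single charge. Combined base = $96,500.
No prior criminal record (−10%): $96,500 × 0.9 = $86,850.
Defendant has an active warrant in another jurisdiction (+$10,750 flat): $86,850 + $10,750 = $97,600.
$97,600 is within the $625,000 maximum.
$97,600 is at or above the $9,500 minimum.

$97,600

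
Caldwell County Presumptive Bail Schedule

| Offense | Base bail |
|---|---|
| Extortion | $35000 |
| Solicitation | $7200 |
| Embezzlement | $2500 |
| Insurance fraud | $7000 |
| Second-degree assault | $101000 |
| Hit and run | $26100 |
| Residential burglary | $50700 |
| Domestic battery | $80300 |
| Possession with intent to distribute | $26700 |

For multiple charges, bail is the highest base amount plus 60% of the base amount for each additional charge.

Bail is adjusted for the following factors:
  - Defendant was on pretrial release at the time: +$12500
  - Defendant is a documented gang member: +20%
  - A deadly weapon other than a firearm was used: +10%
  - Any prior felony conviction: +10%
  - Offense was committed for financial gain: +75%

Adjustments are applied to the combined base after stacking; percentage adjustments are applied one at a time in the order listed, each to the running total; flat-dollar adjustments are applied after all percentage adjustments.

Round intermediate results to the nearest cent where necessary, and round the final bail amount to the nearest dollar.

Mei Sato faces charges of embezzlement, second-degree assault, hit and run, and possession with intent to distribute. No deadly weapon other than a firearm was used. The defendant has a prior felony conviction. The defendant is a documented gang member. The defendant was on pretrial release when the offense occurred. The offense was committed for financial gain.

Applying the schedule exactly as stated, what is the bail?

$322456

Base amounts from the schedule: embezzlement $2500; second-degree assault $101000; hit and run $26100; possession with intent to distribute $26700.
Stacking rule: highest base plus 60% of each additional charge. Highest is second-degree assault at $101000. Additional: $2500 × 60% = $1500; $26100 × 60% = $15660; $26700 × 60% = $16020. Combined base = $101000 + $33180 = $134180.
Defendant is a documented gang member (+20%): $134180 × 1.2 = $161016.
Any prior felony conviction (+10%): $161016 × 1.1 = $177117.60.
Offense was committed for financial gain (+75%): $177117.60 × 1.75 = $309955.80.
Defendant was on pretrial release at the time (+$12500 flat): $309955.80 + $12500 = $322455.80.
Rounded to the nearest dollar: $322456.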